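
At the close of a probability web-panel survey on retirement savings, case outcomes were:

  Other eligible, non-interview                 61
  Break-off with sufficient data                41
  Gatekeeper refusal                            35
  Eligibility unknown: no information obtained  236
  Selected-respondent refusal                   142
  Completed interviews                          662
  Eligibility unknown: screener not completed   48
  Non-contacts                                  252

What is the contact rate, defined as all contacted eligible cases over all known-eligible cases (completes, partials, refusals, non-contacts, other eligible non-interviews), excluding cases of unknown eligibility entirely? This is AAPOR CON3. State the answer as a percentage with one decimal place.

78.9%

Refusals = 35 + 142 = 177
Unknown eligibility = 48 + 236 = 284
Num: 662 + 41 + 177 + 61 = 941
Denominator: 662 + 41 + 177 + 252 + 61 = 1193
CON3 = 941 / 1193 = 0.7888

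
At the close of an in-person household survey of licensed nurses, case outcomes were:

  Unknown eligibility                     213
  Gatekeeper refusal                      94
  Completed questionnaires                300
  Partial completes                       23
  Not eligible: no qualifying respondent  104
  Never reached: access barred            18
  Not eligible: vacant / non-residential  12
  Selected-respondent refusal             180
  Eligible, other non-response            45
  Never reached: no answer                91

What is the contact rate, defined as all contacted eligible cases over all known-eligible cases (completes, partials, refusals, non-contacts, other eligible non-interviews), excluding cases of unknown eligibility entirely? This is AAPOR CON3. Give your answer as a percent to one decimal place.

85.5%

Refusal or break-off = 94 + 180 = 274
Non-contacts = 91 + 18 = 109
Ineligible = 104 + 12 = 116
Numerator → 300 + 23 + 274 + 45 = 642
Denom → 300 + 23 + 274 + 109 + 45 = 751
CON3 = 642 / 751 = 0.8549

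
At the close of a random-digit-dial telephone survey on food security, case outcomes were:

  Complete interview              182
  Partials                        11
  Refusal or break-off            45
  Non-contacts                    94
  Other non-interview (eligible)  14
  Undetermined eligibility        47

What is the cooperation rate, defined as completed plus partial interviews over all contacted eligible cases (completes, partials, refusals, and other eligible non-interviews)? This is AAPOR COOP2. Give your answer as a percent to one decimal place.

Top → 182 + 11 = 193
Denom → 182 + 11 + 45 + 14 = 252
COOP2 = 193 / 252 = 0.7659

76.6%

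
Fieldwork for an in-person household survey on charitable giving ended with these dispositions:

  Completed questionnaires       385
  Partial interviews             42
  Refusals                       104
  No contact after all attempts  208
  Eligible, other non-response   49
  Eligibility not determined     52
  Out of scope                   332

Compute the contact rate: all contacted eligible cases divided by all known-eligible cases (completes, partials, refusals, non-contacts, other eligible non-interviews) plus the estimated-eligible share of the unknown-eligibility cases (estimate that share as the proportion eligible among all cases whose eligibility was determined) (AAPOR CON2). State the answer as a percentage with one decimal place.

70.3%

Numerator → 385 + 42 + 104 + 49 = 580
Determined eligible → 385 + 42 + 104 + 208 + 49 = 788
e = 788 / (788 + 332) = 788 / 1120 = 0.7036
e × U → 0.7036 × 52 = 36.59
Denom → 788 + 36.59 = 824.59
CON2 = 580 / 824.59 = 0.7034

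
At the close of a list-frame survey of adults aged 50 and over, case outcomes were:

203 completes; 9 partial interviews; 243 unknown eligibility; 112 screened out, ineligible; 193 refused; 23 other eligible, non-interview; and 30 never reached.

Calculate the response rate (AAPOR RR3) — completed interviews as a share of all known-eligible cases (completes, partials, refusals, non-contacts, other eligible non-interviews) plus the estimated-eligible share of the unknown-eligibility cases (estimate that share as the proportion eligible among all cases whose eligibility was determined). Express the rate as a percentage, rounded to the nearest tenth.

31.1%

Numerator: 203
Known eligible: 203 + 9 + 193 + 30 + 23 = 458
e = 458 / (458 + 112) = 458 / 570 = 0.8035
Eligible share of unknowns: 0.8035 × 243 = 195.25
Denominator: 458 + 195.25 = 653.25
RR3 = 203 / 653.25 = 0.3108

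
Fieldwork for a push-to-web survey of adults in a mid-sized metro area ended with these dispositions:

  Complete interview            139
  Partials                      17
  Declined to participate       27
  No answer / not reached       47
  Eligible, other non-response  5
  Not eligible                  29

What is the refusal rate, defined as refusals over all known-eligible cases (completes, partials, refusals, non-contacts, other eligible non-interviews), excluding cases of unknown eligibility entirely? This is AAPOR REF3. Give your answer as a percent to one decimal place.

11.5%

Top: 27
Denom: 139 + 17 + 27 + 47 + 5 = 235
REF3 = 27 / 235 = 0.1149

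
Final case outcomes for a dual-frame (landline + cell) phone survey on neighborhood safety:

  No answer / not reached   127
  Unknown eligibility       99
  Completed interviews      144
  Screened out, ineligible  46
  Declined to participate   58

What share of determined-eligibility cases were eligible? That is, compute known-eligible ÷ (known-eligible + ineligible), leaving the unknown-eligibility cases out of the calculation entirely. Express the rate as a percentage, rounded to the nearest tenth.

87.7%

Known eligible → 144 + 58 + 127 = 329
e = 329 / (329 + 46) = 329 / 375 = 0.8773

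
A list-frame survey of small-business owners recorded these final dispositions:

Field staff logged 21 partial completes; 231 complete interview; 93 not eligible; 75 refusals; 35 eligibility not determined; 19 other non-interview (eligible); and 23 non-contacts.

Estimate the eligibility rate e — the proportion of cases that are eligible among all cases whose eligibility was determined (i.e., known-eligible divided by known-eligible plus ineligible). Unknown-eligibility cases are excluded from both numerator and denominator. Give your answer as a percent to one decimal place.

79.9%

Determined eligible → 231 + 21 + 75 + 23 + 19 = 369
e = 369 / (369 + 93) = 369 / 462 = 0.7987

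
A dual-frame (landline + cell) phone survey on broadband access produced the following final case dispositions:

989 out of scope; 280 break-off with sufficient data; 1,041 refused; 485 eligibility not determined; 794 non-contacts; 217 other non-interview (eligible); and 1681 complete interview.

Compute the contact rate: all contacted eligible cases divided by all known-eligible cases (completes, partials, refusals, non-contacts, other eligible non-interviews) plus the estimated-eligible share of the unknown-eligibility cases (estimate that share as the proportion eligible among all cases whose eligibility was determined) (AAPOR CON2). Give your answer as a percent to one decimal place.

73.1%

Top: 1681 + 280 + 1041 + 217 = 3219
Determined eligible: 1681 + 280 + 1041 + 794 + 217 = 4013
e = 4013 / (4013 + 989) = 4013 / 5002 = 0.8023
e × U: 0.8023 × 485 = 389.12
Base: 4013 + 389.12 = 4402.12
CON2 = 3219 / 4402.12 = 0.7312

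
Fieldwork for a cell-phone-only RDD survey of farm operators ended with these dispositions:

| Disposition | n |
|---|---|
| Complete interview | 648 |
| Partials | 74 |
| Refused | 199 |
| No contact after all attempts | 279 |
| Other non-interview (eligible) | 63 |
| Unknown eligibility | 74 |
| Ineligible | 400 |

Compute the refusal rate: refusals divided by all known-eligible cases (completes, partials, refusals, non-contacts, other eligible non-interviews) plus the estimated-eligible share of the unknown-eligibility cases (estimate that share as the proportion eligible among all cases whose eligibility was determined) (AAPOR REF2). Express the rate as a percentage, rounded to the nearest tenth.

15.1%

Top → 199
Known eligible → 648 + 74 + 199 + 279 + 63 = 1263
e = 1263 / (1263 + 400) = 1263 / 1663 = 0.7595
e × U → 0.7595 × 74 = 56.20
Denom → 1263 + 56.20 = 1319.20
REF2 = 199 / 1319.20 = 0.1508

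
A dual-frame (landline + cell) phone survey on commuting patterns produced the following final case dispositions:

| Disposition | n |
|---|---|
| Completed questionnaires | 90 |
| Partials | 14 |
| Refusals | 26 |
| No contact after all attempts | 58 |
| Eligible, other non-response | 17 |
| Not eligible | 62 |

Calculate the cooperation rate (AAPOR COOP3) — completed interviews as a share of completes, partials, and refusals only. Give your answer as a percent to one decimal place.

69.2%

Top = 90
Base = 90 + 14 + 26 = 130
COOP3 = 90 / 130 = 0.6923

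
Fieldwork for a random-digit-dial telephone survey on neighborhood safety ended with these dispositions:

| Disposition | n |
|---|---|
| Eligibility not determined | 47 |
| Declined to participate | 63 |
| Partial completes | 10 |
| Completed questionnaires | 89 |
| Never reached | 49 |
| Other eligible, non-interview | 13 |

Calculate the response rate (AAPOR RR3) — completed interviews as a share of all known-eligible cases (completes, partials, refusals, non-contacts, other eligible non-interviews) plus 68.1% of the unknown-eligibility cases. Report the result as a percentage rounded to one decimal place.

Num = 89
Determined eligible = 89 + 10 + 63 + 49 + 13 = 224
Estimated eligible among unknowns = 0.6810 × 47 = 32.01
Denominator = 224 + 32.01 = 256.01
RR3 = 89 / 256.01 = 0.3476

34.8%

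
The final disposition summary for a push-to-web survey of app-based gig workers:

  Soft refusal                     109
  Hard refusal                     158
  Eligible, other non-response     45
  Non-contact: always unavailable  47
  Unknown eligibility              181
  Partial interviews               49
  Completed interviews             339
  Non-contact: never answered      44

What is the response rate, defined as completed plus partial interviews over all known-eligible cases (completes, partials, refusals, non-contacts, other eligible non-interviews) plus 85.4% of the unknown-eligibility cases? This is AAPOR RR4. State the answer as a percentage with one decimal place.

Refused = 158 + 109 = 267
Never reached = 44 + 47 = 91
Top → 339 + 49 = 388
Determined eligible → 339 + 49 + 267 + 91 + 45 = 791
Eligible share of unknowns → 0.8540 × 181 = 154.57
Denom → 791 + 154.57 = 945.57
RR4 = 388 / 945.57 = 0.4103

41.0%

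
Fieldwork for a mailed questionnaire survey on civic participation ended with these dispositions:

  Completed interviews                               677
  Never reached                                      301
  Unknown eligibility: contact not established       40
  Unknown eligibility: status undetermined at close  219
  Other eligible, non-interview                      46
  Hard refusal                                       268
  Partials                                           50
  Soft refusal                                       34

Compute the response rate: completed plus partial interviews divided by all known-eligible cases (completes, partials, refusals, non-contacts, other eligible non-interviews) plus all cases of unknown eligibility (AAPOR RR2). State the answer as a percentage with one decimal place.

Refusals = 268 + 34 = 302
Unknown eligibility = 40 + 219 = 259
Numerator: 677 + 50 = 727
Base: 677 + 50 + 302 + 301 + 46 + 259 = 1635
RR2 = 727 / 1635 = 0.4446

44.5%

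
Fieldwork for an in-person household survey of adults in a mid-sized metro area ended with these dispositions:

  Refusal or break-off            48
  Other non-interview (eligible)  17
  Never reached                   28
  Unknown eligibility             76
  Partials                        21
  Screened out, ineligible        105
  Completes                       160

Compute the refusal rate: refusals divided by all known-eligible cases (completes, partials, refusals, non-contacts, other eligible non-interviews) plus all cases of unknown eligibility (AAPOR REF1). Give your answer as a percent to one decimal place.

Top: 48
Base: 160 + 21 + 48 + 28 + 17 + 76 = 350
REF1 = 48 / 350 = 0.1371

13.7%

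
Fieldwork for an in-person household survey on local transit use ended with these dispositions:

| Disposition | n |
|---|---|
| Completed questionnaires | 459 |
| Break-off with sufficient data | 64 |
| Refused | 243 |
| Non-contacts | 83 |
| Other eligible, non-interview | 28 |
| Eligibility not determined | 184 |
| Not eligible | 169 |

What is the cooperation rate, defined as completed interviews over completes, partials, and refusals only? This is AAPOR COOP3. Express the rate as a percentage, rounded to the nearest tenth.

59.9%

Num: 459
Base: 459 + 64 + 243 = 766
COOP3 = 459 / 766 = 0.5992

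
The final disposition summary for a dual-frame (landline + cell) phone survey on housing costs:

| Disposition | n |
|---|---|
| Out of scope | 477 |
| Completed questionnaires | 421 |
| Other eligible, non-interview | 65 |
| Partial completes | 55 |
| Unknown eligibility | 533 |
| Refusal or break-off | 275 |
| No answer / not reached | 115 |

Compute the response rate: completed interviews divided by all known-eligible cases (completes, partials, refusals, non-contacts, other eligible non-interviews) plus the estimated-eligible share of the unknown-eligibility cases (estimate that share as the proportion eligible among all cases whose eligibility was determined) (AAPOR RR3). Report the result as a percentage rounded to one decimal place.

32.8%

Numerator: 421
Determined eligible: 421 + 55 + 275 + 115 + 65 = 931
e = 931 / (931 + 477) = 931 / 1408 = 0.6612
e × U: 0.6612 × 533 = 352.42
Denom: 931 + 352.42 = 1283.42
RR3 = 421 / 1283.42 = 0.3280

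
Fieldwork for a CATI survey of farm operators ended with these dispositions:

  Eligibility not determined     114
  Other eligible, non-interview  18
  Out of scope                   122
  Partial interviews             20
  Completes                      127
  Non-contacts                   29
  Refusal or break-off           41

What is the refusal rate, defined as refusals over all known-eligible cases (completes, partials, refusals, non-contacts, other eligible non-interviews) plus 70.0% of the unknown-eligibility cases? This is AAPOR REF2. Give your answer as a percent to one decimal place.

Numerator = 41
Eligible (known) = 127 + 20 + 41 + 29 + 18 = 235
Eligible share of unknowns = 0.7000 × 114 = 79.80
Denominator = 235 + 79.80 = 314.80
REF2 = 41 / 314.80 = 0.1302

13.0%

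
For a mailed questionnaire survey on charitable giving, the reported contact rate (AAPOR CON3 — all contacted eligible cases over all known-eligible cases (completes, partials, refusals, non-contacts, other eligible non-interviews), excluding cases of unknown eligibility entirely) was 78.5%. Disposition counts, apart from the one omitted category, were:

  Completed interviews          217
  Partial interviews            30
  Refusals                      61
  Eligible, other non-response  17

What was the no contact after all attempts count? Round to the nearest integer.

89

Top: 217 + 30 + 61 + 17 = 325
CON3 = 325 / D = 0.785
D = 325 / 0.785 = 414.0
Other denominator terms total 325
no contact after all attempts = 414.0 − 325 ≈ 89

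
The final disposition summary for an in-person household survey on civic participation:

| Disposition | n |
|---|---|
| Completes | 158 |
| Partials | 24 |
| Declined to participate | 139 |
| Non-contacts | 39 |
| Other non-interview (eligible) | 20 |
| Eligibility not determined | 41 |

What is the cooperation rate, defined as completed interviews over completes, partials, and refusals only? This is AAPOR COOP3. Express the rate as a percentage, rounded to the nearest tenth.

49.2%

Top: 158
Base: 158 + 24 + 139 = 321
COOP3 = 158 / 321 = 0.4922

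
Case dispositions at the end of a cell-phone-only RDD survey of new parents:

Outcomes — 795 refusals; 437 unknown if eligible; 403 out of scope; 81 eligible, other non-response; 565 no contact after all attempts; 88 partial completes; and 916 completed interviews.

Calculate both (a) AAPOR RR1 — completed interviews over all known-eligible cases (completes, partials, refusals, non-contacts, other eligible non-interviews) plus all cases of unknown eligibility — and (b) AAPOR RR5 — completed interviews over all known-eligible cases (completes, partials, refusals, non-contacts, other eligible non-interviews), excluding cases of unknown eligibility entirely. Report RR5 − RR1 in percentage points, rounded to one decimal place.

Num: 916
Base: 916 + 88 + 795 + 565 + 81 + 437 = 2882
RR1 = 916 / 2882 = 0.3178
Base: 916 + 88 + 795 + 565 + 81 = 2445
RR5 = 916 / 2445 = 0.3746
Difference = 37.46 − 31.78 = 5.68 percentage points

5.7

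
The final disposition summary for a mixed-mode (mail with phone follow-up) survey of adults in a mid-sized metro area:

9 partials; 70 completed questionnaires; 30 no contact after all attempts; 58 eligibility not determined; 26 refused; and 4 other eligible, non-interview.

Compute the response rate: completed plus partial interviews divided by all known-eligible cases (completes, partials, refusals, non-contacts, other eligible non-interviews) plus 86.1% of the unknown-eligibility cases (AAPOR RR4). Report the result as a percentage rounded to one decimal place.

Num → 70 + 9 = 79
Eligible (known) → 70 + 9 + 26 + 30 + 4 = 139
Estimated eligible among unknowns → 0.8610 × 58 = 49.94
Base → 139 + 49.94 = 188.94
RR4 = 79 / 188.94 = 0.4181

41.8%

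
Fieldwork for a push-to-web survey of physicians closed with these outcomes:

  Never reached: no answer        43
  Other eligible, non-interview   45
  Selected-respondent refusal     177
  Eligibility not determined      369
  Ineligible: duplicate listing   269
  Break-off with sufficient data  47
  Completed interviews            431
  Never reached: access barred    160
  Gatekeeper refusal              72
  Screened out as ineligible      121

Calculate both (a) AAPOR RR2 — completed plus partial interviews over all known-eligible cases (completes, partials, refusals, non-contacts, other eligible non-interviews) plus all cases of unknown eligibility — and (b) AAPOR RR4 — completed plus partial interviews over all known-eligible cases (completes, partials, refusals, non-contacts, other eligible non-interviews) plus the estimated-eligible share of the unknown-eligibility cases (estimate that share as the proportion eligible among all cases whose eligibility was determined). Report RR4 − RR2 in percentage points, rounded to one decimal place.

Refused = 72 + 177 = 249
No answer / not reached = 43 + 160 = 203
Not eligible = 121 + 269 = 390
Numerator → 431 + 47 = 478
Base → 431 + 47 + 249 + 203 + 45 + 369 = 1344
RR2 = 478 / 1344 = 0.3557
Eligible (known) → 431 + 47 + 249 + 203 + 45 = 975
e = 975 / (975 + 390) = 975 / 1365 = 0.7143
Estimated eligible among unknowns → 0.7143 × 369 = 263.58
Base → 975 + 263.58 = 1238.58
RR4 = 478 / 1238.58 = 0.3859
Difference = 38.59 − 35.57 = 3.02 percentage points

3.0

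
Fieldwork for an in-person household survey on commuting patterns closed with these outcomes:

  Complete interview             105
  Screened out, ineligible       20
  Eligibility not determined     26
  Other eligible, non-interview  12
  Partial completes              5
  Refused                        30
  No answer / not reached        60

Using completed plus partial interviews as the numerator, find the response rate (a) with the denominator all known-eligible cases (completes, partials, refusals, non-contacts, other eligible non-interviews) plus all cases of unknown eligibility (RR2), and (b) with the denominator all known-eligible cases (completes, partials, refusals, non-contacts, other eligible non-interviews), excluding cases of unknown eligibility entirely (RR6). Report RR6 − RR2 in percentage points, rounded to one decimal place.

Num = 105 + 5 = 110
Denominator = 105 + 5 + 30 + 60 + 12 + 26 = 238
RR2 = 110 / 238 = 0.4622
Denominator = 105 + 5 + 30 + 60 + 12 = 212
RR6 = 110 / 212 = 0.5189
Difference = 51.89 − 46.22 = 5.67 percentage points

5.7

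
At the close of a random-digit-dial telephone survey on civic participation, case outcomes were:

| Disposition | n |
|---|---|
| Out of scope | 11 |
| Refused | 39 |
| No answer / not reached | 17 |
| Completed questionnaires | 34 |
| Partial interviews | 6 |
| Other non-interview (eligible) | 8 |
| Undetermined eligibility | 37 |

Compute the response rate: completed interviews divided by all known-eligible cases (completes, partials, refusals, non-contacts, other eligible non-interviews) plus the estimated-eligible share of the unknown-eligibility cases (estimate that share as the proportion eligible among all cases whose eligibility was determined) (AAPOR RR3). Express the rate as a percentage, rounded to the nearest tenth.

Numerator = 34
Determined eligible = 34 + 6 + 39 + 17 + 8 = 104
e = 104 / (104 + 11) = 104 / 115 = 0.9043
Estimated eligible among unknowns = 0.9043 × 37 = 33.46
Denom = 104 + 33.46 = 137.46
RR3 = 34 / 137.46 = 0.2473

24.7%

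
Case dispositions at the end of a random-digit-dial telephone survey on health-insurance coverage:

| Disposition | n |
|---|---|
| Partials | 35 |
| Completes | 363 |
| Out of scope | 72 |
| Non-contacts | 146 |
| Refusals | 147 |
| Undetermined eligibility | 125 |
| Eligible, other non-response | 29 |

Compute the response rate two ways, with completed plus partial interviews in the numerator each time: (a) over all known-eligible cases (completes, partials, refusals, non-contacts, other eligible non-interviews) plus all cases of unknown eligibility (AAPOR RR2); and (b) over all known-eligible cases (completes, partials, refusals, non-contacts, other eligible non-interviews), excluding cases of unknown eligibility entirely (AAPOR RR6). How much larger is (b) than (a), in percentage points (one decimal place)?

8.2

Num: 363 + 35 = 398
Denom: 363 + 35 + 147 + 146 + 29 + 125 = 845
RR2 = 398 / 845 = 0.4710
Denom: 363 + 35 + 147 + 146 + 29 = 720
RR6 = 398 / 720 = 0.5528
Difference = 55.28 − 47.10 = 8.18 percentage points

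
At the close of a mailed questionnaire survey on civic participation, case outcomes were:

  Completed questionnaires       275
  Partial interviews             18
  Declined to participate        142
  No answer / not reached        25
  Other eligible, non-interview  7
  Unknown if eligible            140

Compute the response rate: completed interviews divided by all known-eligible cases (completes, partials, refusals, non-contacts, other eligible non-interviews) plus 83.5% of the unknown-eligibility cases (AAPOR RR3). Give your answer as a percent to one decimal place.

Numerator = 275
Determined eligible = 275 + 18 + 142 + 25 + 7 = 467
Estimated eligible among unknowns = 0.8350 × 140 = 116.90
Denom = 467 + 116.90 = 583.90
RR3 = 275 / 583.90 = 0.4710

47.1%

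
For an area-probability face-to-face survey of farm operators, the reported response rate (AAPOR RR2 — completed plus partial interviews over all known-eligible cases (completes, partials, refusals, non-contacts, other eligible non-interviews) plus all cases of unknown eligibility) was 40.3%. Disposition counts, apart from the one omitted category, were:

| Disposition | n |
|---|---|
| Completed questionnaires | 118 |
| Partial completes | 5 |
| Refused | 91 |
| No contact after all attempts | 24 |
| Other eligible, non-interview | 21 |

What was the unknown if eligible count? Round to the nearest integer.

46

Numerator → 118 + 5 = 123
RR2 = 123 / D = 0.403
D = 123 / 0.403 = 305.2
Remaining denominator categories sum to 259
unknown if eligible = 305.2 − 259 ≈ 46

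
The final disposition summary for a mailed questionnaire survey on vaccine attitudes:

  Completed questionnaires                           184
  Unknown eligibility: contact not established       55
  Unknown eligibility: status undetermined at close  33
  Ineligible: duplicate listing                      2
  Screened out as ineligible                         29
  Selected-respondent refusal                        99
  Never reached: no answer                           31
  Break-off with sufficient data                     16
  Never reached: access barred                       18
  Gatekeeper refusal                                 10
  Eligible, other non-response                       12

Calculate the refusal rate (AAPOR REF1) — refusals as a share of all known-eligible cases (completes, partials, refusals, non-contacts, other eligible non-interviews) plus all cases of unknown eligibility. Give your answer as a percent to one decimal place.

Refused = 10 + 99 = 109
Non-contacts = 31 + 18 = 49
Unknown eligibility = 55 + 33 = 88
Screened out, ineligible = 29 + 2 = 31
Num = 109
Base = 184 + 16 + 109 + 49 + 12 + 88 = 458
REF1 = 109 / 458 = 0.2380

23.8%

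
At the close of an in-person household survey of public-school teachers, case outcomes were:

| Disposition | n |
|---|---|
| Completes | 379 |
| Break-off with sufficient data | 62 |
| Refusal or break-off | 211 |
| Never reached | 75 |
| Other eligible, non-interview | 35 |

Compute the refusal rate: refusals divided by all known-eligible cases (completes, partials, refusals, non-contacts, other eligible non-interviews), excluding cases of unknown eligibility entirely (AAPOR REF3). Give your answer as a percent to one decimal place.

27.7%

Top = 211
Denom = 379 + 62 + 211 + 75 + 35 = 762
REF3 = 211 / 762 = 0.2769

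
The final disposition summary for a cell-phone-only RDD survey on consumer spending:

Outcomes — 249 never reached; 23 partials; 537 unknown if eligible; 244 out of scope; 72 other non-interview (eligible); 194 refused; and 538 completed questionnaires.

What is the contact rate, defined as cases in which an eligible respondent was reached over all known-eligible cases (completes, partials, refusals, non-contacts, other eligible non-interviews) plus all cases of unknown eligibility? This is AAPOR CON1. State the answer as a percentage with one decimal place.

51.3%

Top = 538 + 23 + 194 + 72 = 827
Base = 538 + 23 + 194 + 249 + 72 + 537 = 1613
CON1 = 827 / 1613 = 0.5127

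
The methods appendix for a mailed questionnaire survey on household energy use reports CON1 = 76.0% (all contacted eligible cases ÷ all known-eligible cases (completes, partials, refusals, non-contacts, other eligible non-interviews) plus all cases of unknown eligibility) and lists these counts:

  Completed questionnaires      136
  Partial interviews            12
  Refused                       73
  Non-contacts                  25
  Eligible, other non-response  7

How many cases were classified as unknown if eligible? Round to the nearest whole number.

Num: 136 + 12 + 73 + 7 = 228
CON1 = 228 / D = 0.760
D = 228 / 0.760 = 300.0
Other denominator terms total 253
unknown if eligible = 300.0 − 253 ≈ 47

47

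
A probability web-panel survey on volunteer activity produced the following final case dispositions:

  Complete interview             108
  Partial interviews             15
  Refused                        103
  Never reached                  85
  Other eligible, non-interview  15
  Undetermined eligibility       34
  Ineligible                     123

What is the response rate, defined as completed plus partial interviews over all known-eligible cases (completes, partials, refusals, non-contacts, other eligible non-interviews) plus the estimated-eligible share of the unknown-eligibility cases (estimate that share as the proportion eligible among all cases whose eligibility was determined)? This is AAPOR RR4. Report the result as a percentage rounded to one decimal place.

Top → 108 + 15 = 123
Eligible (known) → 108 + 15 + 103 + 85 + 15 = 326
e = 326 / (326 + 123) = 326 / 449 = 0.7261
e × U → 0.7261 × 34 = 24.69
Base → 326 + 24.69 = 350.69
RR4 = 123 / 350.69 = 0.3507

35.1%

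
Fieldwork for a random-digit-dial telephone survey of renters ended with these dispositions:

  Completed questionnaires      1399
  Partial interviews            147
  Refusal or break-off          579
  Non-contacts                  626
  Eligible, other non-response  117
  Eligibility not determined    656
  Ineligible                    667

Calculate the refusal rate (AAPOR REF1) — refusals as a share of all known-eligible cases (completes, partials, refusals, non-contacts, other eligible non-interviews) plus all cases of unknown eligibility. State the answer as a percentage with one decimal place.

16.4%

Numerator: 579
Denom: 1399 + 147 + 579 + 626 + 117 + 656 = 3524
REF1 = 579 / 3524 = 0.1643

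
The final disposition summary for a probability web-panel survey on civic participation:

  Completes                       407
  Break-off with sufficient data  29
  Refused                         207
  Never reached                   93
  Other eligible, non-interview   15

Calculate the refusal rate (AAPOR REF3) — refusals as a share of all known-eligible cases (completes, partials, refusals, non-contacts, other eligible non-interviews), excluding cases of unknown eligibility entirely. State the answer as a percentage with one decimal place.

27.6%

Num → 207
Base → 407 + 29 + 207 + 93 + 15 = 751
REF3 = 207 / 751 = 0.2756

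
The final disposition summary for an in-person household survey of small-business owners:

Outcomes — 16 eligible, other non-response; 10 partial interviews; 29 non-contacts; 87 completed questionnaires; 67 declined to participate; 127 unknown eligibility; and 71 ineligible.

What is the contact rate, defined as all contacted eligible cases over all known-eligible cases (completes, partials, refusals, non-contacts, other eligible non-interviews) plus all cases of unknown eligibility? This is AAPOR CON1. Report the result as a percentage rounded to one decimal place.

Numerator: 87 + 10 + 67 + 16 = 180
Base: 87 + 10 + 67 + 29 + 16 + 127 = 336
CON1 = 180 / 336 = 0.5357

53.6%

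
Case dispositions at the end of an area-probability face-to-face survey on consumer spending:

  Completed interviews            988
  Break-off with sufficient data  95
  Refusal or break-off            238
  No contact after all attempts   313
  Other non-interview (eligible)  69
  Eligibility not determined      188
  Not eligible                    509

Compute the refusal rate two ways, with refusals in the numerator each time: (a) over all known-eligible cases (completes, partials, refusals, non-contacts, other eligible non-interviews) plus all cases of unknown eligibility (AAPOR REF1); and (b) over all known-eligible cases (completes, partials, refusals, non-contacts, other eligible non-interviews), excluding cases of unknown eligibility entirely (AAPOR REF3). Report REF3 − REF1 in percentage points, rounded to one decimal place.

Top = 238
Denominator = 988 + 95 + 238 + 313 + 69 + 188 = 1891
REF1 = 238 / 1891 = 0.1259
Denominator = 988 + 95 + 238 + 313 + 69 = 1703
REF3 = 238 / 1703 = 0.1398
Difference = 13.98 − 12.59 = 1.39 percentage points

1.4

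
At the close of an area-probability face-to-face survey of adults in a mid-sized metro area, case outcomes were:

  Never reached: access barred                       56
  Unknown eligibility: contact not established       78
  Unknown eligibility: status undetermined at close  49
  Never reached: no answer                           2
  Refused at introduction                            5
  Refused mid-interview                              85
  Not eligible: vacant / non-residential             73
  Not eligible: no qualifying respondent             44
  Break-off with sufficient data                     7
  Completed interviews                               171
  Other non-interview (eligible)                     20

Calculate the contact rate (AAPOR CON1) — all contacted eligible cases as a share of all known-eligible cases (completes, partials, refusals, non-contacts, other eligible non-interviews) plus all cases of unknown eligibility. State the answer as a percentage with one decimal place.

60.9%

Declined to participate = 5 + 85 = 90
Never reached = 2 + 56 = 58
Unknown if eligible = 78 + 49 = 127
Not eligible = 44 + 73 = 117
Numerator → 171 + 7 + 90 + 20 = 288
Denom → 171 + 7 + 90 + 58 + 20 + 127 = 473
CON1 = 288 / 473 = 0.6089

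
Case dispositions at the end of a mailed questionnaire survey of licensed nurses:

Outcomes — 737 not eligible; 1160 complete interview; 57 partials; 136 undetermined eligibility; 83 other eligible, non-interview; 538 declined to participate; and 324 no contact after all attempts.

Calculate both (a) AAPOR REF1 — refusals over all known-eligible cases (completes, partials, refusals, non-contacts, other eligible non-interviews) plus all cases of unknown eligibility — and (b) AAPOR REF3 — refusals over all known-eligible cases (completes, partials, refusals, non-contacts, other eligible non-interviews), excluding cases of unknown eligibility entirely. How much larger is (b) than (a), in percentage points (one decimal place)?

Num → 538
Denom → 1160 + 57 + 538 + 324 + 83 + 136 = 2298
REF1 = 538 / 2298 = 0.2341
Denom → 1160 + 57 + 538 + 324 + 83 = 2162
REF3 = 538 / 2162 = 0.2488
Difference = 24.88 − 23.41 = 1.47 percentage points

1.5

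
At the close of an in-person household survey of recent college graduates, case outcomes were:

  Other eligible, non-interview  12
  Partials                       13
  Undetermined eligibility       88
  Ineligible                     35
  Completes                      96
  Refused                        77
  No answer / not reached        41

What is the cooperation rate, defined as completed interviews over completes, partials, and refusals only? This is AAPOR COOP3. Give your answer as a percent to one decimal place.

Numerator = 96
Base = 96 + 13 + 77 = 186
COOP3 = 96 / 186 = 0.5161

51.6%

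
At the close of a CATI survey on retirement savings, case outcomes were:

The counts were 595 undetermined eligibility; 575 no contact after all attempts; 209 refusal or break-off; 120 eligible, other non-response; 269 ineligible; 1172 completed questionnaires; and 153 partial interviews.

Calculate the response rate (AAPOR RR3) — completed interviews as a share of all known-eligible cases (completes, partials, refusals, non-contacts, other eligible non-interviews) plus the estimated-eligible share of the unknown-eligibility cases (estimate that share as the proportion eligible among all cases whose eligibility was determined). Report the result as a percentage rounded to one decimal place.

Numerator → 1172
Known eligible → 1172 + 153 + 209 + 575 + 120 = 2229
e = 2229 / (2229 + 269) = 2229 / 2498 = 0.8923
Eligible share of unknowns → 0.8923 × 595 = 530.92
Base → 2229 + 530.92 = 2759.92
RR3 = 1172 / 2759.92 = 0.4246

42.5%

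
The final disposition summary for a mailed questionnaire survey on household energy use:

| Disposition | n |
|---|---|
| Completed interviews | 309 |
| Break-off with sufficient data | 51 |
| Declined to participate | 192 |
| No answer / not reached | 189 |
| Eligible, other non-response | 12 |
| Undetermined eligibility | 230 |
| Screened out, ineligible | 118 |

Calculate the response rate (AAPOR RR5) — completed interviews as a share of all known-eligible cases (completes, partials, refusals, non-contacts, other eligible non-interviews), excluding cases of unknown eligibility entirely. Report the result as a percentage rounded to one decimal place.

41.0%

Top = 309
Denom = 309 + 51 + 192 + 189 + 12 = 753
RR5 = 309 / 753 = 0.4104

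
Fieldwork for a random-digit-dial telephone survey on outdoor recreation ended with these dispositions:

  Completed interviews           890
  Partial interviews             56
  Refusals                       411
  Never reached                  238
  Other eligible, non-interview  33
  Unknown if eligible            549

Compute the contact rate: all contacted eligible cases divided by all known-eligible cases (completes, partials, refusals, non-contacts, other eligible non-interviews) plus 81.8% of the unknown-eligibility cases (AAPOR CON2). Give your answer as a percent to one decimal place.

66.9%

Top: 890 + 56 + 411 + 33 = 1390
Eligible (known): 890 + 56 + 411 + 238 + 33 = 1628
e × U: 0.8180 × 549 = 449.08
Denom: 1628 + 449.08 = 2077.08
CON2 = 1390 / 2077.08 = 0.6692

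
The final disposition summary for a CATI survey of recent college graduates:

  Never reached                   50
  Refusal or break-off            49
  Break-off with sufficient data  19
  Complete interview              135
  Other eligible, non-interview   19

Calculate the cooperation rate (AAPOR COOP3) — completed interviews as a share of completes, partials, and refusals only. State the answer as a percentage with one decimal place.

Numerator = 135
Denominator = 135 + 19 + 49 = 203
COOP3 = 135 / 203 = 0.6650

66.5%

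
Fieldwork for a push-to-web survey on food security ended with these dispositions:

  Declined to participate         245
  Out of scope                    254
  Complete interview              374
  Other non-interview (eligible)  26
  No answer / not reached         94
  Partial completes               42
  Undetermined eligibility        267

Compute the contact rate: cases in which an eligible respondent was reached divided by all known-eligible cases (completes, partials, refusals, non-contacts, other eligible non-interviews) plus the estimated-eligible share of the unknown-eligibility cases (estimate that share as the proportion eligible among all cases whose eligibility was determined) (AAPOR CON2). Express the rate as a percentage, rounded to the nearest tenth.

69.9%

Numerator: 374 + 42 + 245 + 26 = 687
Eligible (known): 374 + 42 + 245 + 94 + 26 = 781
e = 781 / (781 + 254) = 781 / 1035 = 0.7546
Estimated eligible among unknowns: 0.7546 × 267 = 201.48
Denominator: 781 + 201.48 = 982.48
CON2 = 687 / 982.48 = 0.6993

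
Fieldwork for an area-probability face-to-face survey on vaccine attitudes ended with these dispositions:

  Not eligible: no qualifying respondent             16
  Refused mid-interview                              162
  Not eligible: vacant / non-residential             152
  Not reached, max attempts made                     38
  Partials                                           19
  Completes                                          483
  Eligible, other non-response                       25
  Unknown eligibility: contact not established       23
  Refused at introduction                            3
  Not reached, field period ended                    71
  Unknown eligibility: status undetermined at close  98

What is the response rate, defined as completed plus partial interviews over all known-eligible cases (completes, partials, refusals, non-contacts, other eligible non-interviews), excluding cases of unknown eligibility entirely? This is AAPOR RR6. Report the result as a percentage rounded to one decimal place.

62.7%

Refused = 3 + 162 = 165
No contact after all attempts = 71 + 38 = 109
Eligibility not determined = 23 + 98 = 121
Ineligible = 16 + 152 = 168
Numerator → 483 + 19 = 502
Base → 483 + 19 + 165 + 109 + 25 = 801
RR6 = 502 / 801 = 0.6267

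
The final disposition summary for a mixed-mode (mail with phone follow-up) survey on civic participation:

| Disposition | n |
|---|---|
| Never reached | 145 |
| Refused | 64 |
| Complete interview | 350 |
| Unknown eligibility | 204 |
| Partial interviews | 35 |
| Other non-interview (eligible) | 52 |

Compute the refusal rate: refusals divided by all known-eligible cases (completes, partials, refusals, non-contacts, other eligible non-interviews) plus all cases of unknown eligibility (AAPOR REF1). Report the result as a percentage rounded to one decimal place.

Numerator = 64
Denom = 350 + 35 + 64 + 145 + 52 + 204 = 850
REF1 = 64 / 850 = 0.0753

7.5%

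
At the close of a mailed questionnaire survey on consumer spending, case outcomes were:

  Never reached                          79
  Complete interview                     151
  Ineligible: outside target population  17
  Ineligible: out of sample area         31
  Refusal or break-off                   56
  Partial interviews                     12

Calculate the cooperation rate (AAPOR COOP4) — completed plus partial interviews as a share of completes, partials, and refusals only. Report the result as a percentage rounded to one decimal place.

74.4%

Screened out, ineligible = 17 + 31 = 48
Top = 151 + 12 = 163
Base = 151 + 12 + 56 = 219
COOP4 = 163 / 219 = 0.7443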